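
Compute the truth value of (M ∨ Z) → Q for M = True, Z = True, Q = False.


M = True, Z = True, Q = False
Step 1: M ∨ Z = True OR True = True
Step 2: (True) → Q: false only when antecedent=True and Q=False.
Result: False

False


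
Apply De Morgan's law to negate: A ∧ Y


De Morgan's law: ¬(P ∧ Q) ≡ ¬P ∨ ¬Q
¬(A ∧ Y) = ¬A ∨ ¬Y

¬A ∨ ¬Y


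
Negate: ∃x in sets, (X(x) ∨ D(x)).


Original: ∃x (X(x) ∨ D(x))
Rule: ¬∀→∃, ¬∃→∀, negate predicate.
Negation: ∀x (¬X(x) ∧ ¬D(x))

∀x (¬X(x) ∧ ¬D(x))


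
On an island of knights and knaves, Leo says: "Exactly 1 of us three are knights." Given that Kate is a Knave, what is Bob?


Leo claims exactly 1 knights among Leo, Kate, Bob.
Given: Kate is a Knave.

Case 1: Leo is a Knight (tells truth)
  Then exactly 1 of the three are knights.
  Counting Leo, Kate: 1 knight(s) so far. Need 0 more → Bob = Knave.
Case 2: Leo is a Knave (lies)
  Then the count is NOT 1.
  If Bob = Knight, count = 1 = 1 → claim would be true, contradicts lie.
  If Bob = Knave, count = 0 ≠ 1 → lie confirmed ✓

Bob is a Knave.

Knave


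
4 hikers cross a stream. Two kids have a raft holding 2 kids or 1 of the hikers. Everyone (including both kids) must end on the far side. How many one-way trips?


Per crossing of one of the hikers: kids→, one←, one of the hikers→, one← = 4 trips
4 × 4 = 16, + 1 final kids→ = 17
Minimum trips = 17

17


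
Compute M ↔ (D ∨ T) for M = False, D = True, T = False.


M = False, D = True, T = False
Step 1: D ∨ T = True OR False = True
Step 2: M ↔ (True): true when both sides have same truth value.
Result: False ↔ True = False

False


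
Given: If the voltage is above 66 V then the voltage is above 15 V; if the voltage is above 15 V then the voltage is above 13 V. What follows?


Hypothetical syllogism: P → Q, Q → R ⊢ P → R
Premise 1: the voltage is above 66 V → the voltage is above 15 V
Premise 2: the voltage is above 15 V → the voltage is above 13 V
Chain the implications: the middle term (the voltage is above 15 V) links the two.
Conclusion: If the voltage is above 66 V, then the voltage is above 13 V.

If the voltage is above 66 V, then the voltage is above 13 V.


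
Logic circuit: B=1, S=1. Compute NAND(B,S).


B AND S = 1
NOT(1) = 0

0


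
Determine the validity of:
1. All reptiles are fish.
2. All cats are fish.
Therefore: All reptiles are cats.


Premise 1: All reptiles are fish.
Premise 2: All cats are fish.
Conclusion: All reptiles are cats.
Fallacy: undistributed middle. fish is predicate in both.
Counterexample: reptiles and cats could be disjoint subsets of fish.

Invalid


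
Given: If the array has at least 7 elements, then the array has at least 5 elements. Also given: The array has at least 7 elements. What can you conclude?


Modus ponens: P → Q, P ⊢ Q
P: the array has at least 7 elements
Q: the array has at least 5 elements
We have P → Q and P is true.
By modus ponens, Q must be true.

The array has at least 5 elements


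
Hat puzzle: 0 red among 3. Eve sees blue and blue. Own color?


Total red = 0, seen red = 0
Own red = 0 - 0 = 0
Eve's hat is blue.

blue


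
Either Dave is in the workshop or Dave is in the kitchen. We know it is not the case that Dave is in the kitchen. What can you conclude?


Disjunctive syllogism: P ∨ Q, ¬P ⊢ Q
Disjunction: Dave is in the workshop ∨ Dave is in the kitchen
We know it is not the case that Dave is in the kitchen.
By disjunctive syllogism, the other disjunct must be true.

Dave is in the workshop


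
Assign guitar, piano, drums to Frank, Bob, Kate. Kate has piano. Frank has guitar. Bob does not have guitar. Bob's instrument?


From clues:
  Kate → piano
  Frank → guitar
By elimination, Bob gets the remaining.

drums


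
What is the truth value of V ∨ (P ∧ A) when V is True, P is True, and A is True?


V = True, P = True, A = True
Step 1: P ∧ A = True AND True = True
Step 2: V ∨ True = True OR True = True
AND evaluated first (higher precedence); then OR applied.

True


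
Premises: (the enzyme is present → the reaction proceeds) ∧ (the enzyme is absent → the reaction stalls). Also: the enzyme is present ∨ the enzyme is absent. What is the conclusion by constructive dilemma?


Constructive dilemma: (P → Q) ∧ (R → S), P ∨ R ⊢ Q ∨ S
Premise 1: the enzyme is present → the reaction proceeds
Premise 2: the enzyme is absent → the reaction stalls
Premise 3: the enzyme is present ∨ the enzyme is absent
Case 1: Assuming the enzyme is present, then by Premise 1, the reaction proceeds.
Case 2: Assuming the enzyme is absent, then by Premise 2, the reaction stalls.
Since one of the enzyme is present or the enzyme is absent must hold, we get the reaction proceeds or the reaction stalls.

The reaction proceeds or the reaction stalls.


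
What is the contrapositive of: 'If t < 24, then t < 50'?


Original: If t < 24, then t < 50
Contrapositive: If ¬Q, then ¬P
Negate Q: not (t < 50)
Negate P: not (t < 24)

If not (t < 50), then not (t < 24).


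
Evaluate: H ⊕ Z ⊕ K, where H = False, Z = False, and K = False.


H = False, Z = False, K = False
Step 1: H ⊕ Z = False XOR False = False
Step 2: False ⊕ K = False XOR False = False
XOR is true when an odd number of operands are true.

False


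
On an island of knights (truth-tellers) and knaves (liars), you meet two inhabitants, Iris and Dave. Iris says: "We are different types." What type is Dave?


Iris says: "We are different types."
Case 1: Iris is a Knight (truth-teller)
  Statement is true → they ARE different → Dave is a Knave
Case 2: Iris is a Knave (liar)
  Statement is false → they are NOT different → Dave is a Knave
In both cases, Dave is a Knave.

Knave


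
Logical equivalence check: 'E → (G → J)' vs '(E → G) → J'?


Expression 1: E → (G → J)
Expression 2: (E → G) → J
Truth table (E G J | Expr1 Expr2):
  T T T |   T     T
  T T F |   F     F
  T F T |   T     T
  T F F |   T     T
  F T T |   T     T
  F T F |   T     F   ← differ
  F F T |   T     T
  F F F |   T     F   ← differ
Counterexample: E=F, G=T, J=F gives Expr1 = T but Expr2 = F, so the expressions are NOT logically equivalent.

No


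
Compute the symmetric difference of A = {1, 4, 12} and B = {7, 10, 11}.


A = {1, 4, 12}
B = {7, 10, 11}
Operation: symmetric difference
In A only: [1, 4, 12], in B only: [7, 10, 11]

{1, 4, 7, 10, 11, 12}


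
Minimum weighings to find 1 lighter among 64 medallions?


Each weighing has 3 outcomes (left heavy / balance / right heavy), so k weighings distinguish at most 3^k cases; splitting into three near-equal groups achieves this.
Need 3^k ≥ 64: 3^3 = 27 < 64 ≤ 3^4 = 81
k = ⌈log₃(64)⌉ = 4

4


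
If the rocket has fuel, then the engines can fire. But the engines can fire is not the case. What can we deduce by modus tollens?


Modus tollens: P → Q, ¬Q ⊢ ¬P
P: the rocket has fuel
Q: the engines can fire
We have P → Q and Q is false.
By modus tollens, P must be false.

It is not the case that the rocket has fuel


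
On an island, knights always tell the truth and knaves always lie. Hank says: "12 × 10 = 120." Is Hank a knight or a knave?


Statement: "12 × 10 = 120."
Actual: 12 × 10 = 120
Claimed: 120
Statement is TRUE → Hank tells the truth → Knight

Knight


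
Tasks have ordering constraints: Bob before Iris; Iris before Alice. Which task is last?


Constraints: Bob before Iris; Iris before Alice
The last task can have nothing scheduled after it, so it must never appear on the left of a 'before'.
Tasks appearing before some other task: Bob, Iris.
The only task not in that list is Alice → it is last.

Alice


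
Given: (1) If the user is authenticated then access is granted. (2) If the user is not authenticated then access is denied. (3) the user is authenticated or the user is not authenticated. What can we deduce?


Constructive dilemma: (P → Q) ∧ (R → S), P ∨ R ⊢ Q ∨ S
Premise 1: the user is authenticated → access is granted
Premise 2: the user is not authenticated → access is denied
Premise 3: the user is authenticated ∨ the user is not authenticated
Case 1: Assuming the user is authenticated, then by Premise 1, access is granted.
Case 2: Assuming the user is not authenticated, then by Premise 2, access is denied.
Since one of the user is authenticated or the user is not authenticated must hold, we get access is granted or access is denied.

Access is granted or access is denied.


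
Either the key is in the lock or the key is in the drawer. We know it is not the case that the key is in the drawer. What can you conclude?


Disjunctive syllogism: P ∨ Q, ¬P ⊢ Q
Disjunction: the key is in the lock ∨ the key is in the drawer
We know it is not the case that the key is in the drawer.
By disjunctive syllogism, the other disjunct must be true.

The key is in the lock


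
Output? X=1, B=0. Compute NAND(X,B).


X AND B = 0
NOT(0) = 1

1


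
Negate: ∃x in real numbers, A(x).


Original: ∃x A(x)
Rule: ¬∀→∃, ¬∃→∀, negate predicate.
Negation: ∀x ¬A(x)

∀x ¬A(x)


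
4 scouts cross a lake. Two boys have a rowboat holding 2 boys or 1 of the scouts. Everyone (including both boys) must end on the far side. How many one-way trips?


Per crossing of one of the scouts: boys→, one←, one of the scouts→, one← = 4 trips
4 × 4 = 16, + 1 final boys→ = 17
Minimum trips = 17

17


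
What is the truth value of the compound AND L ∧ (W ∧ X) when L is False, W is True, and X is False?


L = False, W = True, X = False
Step 1: W ∧ X = True AND False = False
Step 2: L ∧ False = False AND False = False
AND is true only when ALL operands are true.

False


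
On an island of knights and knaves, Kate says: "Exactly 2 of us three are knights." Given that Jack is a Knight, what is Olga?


Kate claims exactly 2 knights among Kate, Jack, Olga.
Given: Jack is a Knight.

Case 1: Kate is a Knight (tells truth)
  Then exactly 2 of the three are knights.
  Counting Kate, Jack: 2 knight(s) so far. Need 0 more → Olga = Knave.
Case 2: Kate is a Knave (lies)
  Then the count is NOT 2.
  If Olga = Knight, count = 2 = 2 → claim would be true, contradicts lie.
  If Olga = Knave, count = 1 ≠ 2 → lie confirmed ✓

Olga is a Knave.

Knave


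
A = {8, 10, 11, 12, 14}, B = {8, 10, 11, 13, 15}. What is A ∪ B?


A = {8, 10, 11, 12, 14}
B = {8, 10, 11, 13, 15}
Operation: union
All elements combined: 8, 10, 11, 12, 13, 14, 15

{8, 10, 11, 12, 13, 14, 15}


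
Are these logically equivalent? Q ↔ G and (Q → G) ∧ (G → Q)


Expression 1: Q ↔ G
Expression 2: (Q → G) ∧ (G → Q)
Truth table (Q G | Expr1 Expr2):
  T T |   T     T
  T F |   F     F
  F T |   F     F
  F F |   T     T
All 4 rows agree, so the expressions are logically equivalent.

Yes


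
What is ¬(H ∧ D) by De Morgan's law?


De Morgan's law: ¬(P ∧ Q) ≡ ¬P ∨ ¬Q
¬(H ∧ D) = ¬H ∨ ¬D

¬H ∨ ¬D


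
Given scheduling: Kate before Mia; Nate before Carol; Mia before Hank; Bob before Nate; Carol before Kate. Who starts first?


Constraints: Kate before Mia; Nate before Carol; Mia before Hank; Bob before Nate; Carol before Kate
The first task can have nothing scheduled before it, so it must never appear on the right of a 'before'.
Tasks appearing after some 'before': Mia, Carol, Hank, Nate, Kate.
The only task not in that list is Bob → it is first.

Bob


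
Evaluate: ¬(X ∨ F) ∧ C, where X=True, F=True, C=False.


X = True, F = True, C = False
Expression: ¬(X ∨ F) ∧ C
Step 1: X ∨ F = True OR True = True
Step 2: ¬(X ∨ F) = NOT True = False
Step 3: (False) ∧ C = False AND False = False

False


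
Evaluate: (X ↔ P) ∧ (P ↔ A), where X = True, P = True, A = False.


X = True, P = True, A = False
Step 1: X ↔ P is true when X and P have the same value. Result: True
Step 2: P ↔ A is true when P and A have the same value. Result: False
Step 3: True ∧ False = False

False


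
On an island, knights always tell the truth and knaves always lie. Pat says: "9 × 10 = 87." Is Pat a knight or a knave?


Statement: "9 × 10 = 87."
Actual: 9 × 10 = 90
Claimed: 87
Statement is FALSE → Pat lies → Knave

Knave


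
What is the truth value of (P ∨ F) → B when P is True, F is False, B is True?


P = True, F = False, B = True
Step 1: P ∨ F = True OR False = True
Step 2: (True) → B: false only when antecedent=True and B=False.
Result: True

True


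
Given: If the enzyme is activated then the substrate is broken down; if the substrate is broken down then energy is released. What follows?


Hypothetical syllogism: P → Q, Q → R ⊢ P → R
Premise 1: the enzyme is activated → the substrate is broken down
Premise 2: the substrate is broken down → energy is released
Chain the implications: the middle term (the substrate is broken down) links the two.
Conclusion: If the enzyme is activated, then energy is released.

If the enzyme is activated, then energy is released.


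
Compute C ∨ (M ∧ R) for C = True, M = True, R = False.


C = True, M = True, R = False
Step 1: M ∧ R = True AND False = False
Step 2: C ∨ False = True OR False = True
AND evaluated first (higher precedence); then OR applied.

True


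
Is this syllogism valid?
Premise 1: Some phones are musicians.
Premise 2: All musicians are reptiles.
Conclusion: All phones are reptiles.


Premise 1: Some phones are musicians.
Premise 2: All musicians are reptiles.
Conclusion: All phones are reptiles.
Fallacy: illicit minor. The minor term (phones) is distributed in the conclusion ('All phones ...') but undistributed in its premise ('Some phones are musicians' doesn't cover all phones).
Only 'Some phones are reptiles' follows, not 'All'.

Invalid


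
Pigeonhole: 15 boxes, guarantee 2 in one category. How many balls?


Pigeonhole: to guarantee k in one of n categories, need (k-1)×n + 1.
k = 2, n = 15
Minimum = (2-1) × 15 + 1 = 1 × 15 + 1

16


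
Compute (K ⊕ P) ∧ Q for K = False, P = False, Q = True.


K = False, P = False, Q = True
Step 1: K ⊕ P = False XOR False = False
Step 2: False ∧ Q = False AND True = False
XOR true when exactly one of K,P is true; then AND with Q.

False


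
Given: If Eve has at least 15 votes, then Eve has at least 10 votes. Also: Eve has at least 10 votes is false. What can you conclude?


Modus tollens: P → Q, ¬Q ⊢ ¬P
P: Eve has at least 15 votes
Q: Eve has at least 10 votes
We have P → Q and Q is false.
By modus tollens, P must be false.

It is not the case that Eve has at least 15 votes


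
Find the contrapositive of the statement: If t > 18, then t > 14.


Original: If t > 18, then t > 14
Contrapositive: If ¬Q, then ¬P
Negate Q: not (t > 14)
Negate P: not (t > 18)

If not (t > 14), then not (t > 18).


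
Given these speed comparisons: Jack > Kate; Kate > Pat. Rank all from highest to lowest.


Constraints: Jack > Kate; Kate > Pat
Method: at each step, the next-highest is the one remaining person who never appears on the smaller side of a constraint between remaining people.
  Step 1: remaining {Pat, Kate, Jack}; on the smaller side: {Pat, Kate} → Jack is next (Jack > Kate).
  Step 2: remaining {Pat, Kate}; on the smaller side: {Pat} → Kate is next (Kate > Pat).
  Step 3: only Pat remains → lowest.
Final ranking (highest to lowest):

Jack > Kate > Pat


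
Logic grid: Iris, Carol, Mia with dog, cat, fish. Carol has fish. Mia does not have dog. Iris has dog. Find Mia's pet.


From clues:
  Carol → fish
  Iris → dog
By elimination, Mia gets the remaining.

cat


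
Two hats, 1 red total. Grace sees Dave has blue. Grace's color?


Total red = 1, Dave = blue
Red accounted for: 0
Remaining for Grace: 1
Grace's hat is red.

red


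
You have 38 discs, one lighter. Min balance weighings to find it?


Each weighing has 3 outcomes (left heavy / balance / right heavy), so k weighings distinguish at most 3^k cases; splitting into three near-equal groups achieves this.
Need 3^k ≥ 38: 3^3 = 27 < 38 ≤ 3^4 = 81
k = ⌈log₃(38)⌉ = 4

4


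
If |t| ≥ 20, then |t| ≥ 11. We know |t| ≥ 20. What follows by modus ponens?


Modus ponens: P → Q, P ⊢ Q
P: |t| ≥ 20
Q: |t| ≥ 11
We have P → Q and P is true.
By modus ponens, Q must be true.

|t| ≥ 11


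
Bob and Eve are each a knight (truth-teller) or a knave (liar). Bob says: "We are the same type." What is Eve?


Bob says: "We are the same type."
Case 1: Bob is a Knight (truth-teller)
  Statement is true → they ARE the same → Eve is also a Knight
Case 2: Bob is a Knave (liar)
  Statement is false → they are NOT the same → Eve is a Knight
In both cases, Eve is a Knight.

Knight


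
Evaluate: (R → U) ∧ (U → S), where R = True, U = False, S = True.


R = True, U = False, S = True
Step 1: R → U is false only when R=True and U=False. Result: False
Step 2: U → S is false only when U=True and S=False. Result: True
Step 3: False ∧ True = False

False


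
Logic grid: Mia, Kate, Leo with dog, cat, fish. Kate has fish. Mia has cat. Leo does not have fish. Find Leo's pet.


From clues:
  Mia → cat
  Kate → fish
By elimination, Leo gets the remaining.

dog


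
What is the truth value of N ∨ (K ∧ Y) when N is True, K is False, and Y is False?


N = True, K = False, Y = False
Step 1: K ∧ Y = False AND False = False
Step 2: N ∨ False = True OR False = True
AND evaluated first (higher precedence); then OR applied.

True


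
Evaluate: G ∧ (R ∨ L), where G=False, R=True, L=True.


G = False, R = True, L = True
Expression: G ∧ (R ∨ L)
Step 1: R ∨ L = True OR True = True
Step 2: G ∧ (True) = False AND True = False

False


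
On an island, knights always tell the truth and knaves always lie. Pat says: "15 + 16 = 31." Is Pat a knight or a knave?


Statement: "15 + 16 = 31."
Actual: 15 + 16 = 31
Claimed: 31
Statement is TRUE → Pat tells the truth → Knight

Knight


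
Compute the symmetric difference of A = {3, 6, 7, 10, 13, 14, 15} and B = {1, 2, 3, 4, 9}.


A = {3, 6, 7, 10, 13, 14, 15}
B = {1, 2, 3, 4, 9}
Operation: symmetric difference
In A only: [6, 7, 10, 13, 14, 15], in B only: [1, 2, 4, 9]

{1, 2, 4, 6, 7, 9, 10, 13, 14, 15}


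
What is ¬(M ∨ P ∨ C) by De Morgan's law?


De Morgan's law: ¬(P ∨ Q ∨ R) ≡ ¬P ∧ ¬Q ∧ ¬R
¬(M ∨ P ∨ C) = ¬M ∧ ¬P ∧ ¬C

¬M ∧ ¬P ∧ ¬C


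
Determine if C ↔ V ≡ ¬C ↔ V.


Expression 1: C ↔ V
Expression 2: ¬C ↔ V
Truth table (C V | Expr1 Expr2):
  T T |   T     F   ← differ
  T F |   F     T   ← differ
  F T |   F     T   ← differ
  F F |   T     F   ← differ
Counterexample: C=T, V=T gives Expr1 = T but Expr2 = F, so the expressions are NOT logically equivalent.

No


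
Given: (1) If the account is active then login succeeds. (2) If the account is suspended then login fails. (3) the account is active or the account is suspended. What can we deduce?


Constructive dilemma: (P → Q) ∧ (R → S), P ∨ R ⊢ Q ∨ S
Premise 1: the account is active → login succeeds
Premise 2: the account is suspended → login fails
Premise 3: the account is active ∨ the account is suspended
Case 1: Assuming the account is active, then by Premise 1, login succeeds.
Case 2: Assuming the account is suspended, then by Premise 2, login fails.
Since one of the account is active or the account is suspended must hold, we get login succeeds or login fails.

Login succeeds or login fails.


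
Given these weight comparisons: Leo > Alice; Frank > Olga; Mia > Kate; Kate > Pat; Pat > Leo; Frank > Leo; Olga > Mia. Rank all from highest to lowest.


Constraints: Leo > Alice; Frank > Olga; Mia > Kate; Kate > Pat; Pat > Leo; Frank > Leo; Olga > Mia
Method: at each step, the next-highest is the one remaining person who never appears on the smaller side of a constraint between remaining people.
  Step 1: remaining {Frank, Pat, Kate, Alice, Leo, Olga, Mia}; on the smaller side: {Pat, Kate, Alice, Leo, Olga, Mia} → Frank is next (Frank > Olga; Frank > Leo).
  Step 2: remaining {Pat, Kate, Alice, Leo, Olga, Mia}; on the smaller side: {Pat, Kate, Alice, Leo, Mia} → Olga is next (Olga > Mia).
  Step 3: remaining {Pat, Kate, Alice, Leo, Mia}; on the smaller side: {Pat, Kate, Alice, Leo} → Mia is next (Mia > Kate).
  Step 4: remaining {Pat, Kate, Alice, Leo}; on the smaller side: {Pat, Alice, Leo} → Kate is next (Kate > Pat).
  Step 5: remaining {Pat, Alice, Leo}; on the smaller side: {Alice, Leo} → Pat is next (Pat > Leo).
  Step 6: remaining {Alice, Leo}; on the smaller side: {Alice} → Leo is next (Leo > Alice).
  Step 7: only Alice remains → lowest.
Final ranking (highest to lowest):

Frank > Olga > Mia > Kate > Pat > Leo > Alice


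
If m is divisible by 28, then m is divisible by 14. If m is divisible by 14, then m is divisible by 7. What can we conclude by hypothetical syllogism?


Hypothetical syllogism: P → Q, Q → R ⊢ P → R
Premise 1: m is divisible by 28 → m is divisible by 14
Premise 2: m is divisible by 14 → m is divisible by 7
Chain the implications: the middle term (m is divisible by 14) links the two.
Conclusion: If m is divisible by 28, then m is divisible by 7.

If m is divisible by 28, then m is divisible by 7.


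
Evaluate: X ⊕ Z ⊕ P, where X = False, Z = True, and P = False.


X = False, Z = True, P = False
Step 1: X ⊕ Z = False XOR True = True
Step 2: True ⊕ P = True XOR False = True
XOR is true when an odd number of operands are true.

True


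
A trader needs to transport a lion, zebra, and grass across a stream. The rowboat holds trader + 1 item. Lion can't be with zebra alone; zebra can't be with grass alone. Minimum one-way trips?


1. trader+zebra → 2. trader ← 3. trader+lion → 4. trader+zebra ← 5. trader+grass → 6. trader ← 7. trader+zebra →
Minimum trips = 7

7


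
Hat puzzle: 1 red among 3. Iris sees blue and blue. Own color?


Total red = 1, seen red = 0
Own red = 1 - 0 = 1
Iris's hat is red.

red


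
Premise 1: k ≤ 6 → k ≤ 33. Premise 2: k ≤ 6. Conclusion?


Modus ponens: P → Q, P ⊢ Q
P: k ≤ 6
Q: k ≤ 33
We have P → Q and P is true.
By modus ponens, Q must be true.

k ≤ 33


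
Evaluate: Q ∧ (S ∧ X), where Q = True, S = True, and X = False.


Q = True, S = True, X = False
Step 1: S ∧ X = True AND False = False
Step 2: Q ∧ False = True AND False = False
AND is true only when ALL operands are true.

False


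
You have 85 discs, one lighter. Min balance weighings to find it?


Each weighing has 3 outcomes (left heavy / balance / right heavy), so k weighings distinguish at most 3^k cases; splitting into three near-equal groups achieves this.
Need 3^k ≥ 85: 3^4 = 81 < 85 ≤ 3^5 = 243
k = ⌈log₃(85)⌉ = 5

5


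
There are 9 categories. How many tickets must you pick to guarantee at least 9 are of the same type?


Pigeonhole: to guarantee k in one of n categories, need (k-1)×n + 1.
k = 9, n = 9
Minimum = (9-1) × 9 + 1 = 8 × 9 + 1

73


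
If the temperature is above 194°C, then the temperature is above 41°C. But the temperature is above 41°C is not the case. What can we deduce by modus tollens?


Modus tollens: P → Q, ¬Q ⊢ ¬P
P: the temperature is above 194°C
Q: the temperature is above 41°C
We have P → Q and Q is false.
By modus tollens, P must be false.

It is not the case that the temperature is above 194°C


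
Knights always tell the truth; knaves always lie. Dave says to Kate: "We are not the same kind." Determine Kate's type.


Dave says: "We are not the same kind."
Case 1: Dave is a Knight (truth-teller)
  Statement is true → they ARE different → Kate is a Knave
Case 2: Dave is a Knave (liar)
  Statement is false → they are NOT different → Kate is a Knave
In both cases, Kate is a Knave.

Knave


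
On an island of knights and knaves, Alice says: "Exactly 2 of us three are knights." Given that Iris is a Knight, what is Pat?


Alice claims exactly 2 knights among Alice, Iris, Pat.
Given: Iris is a Knight.

Case 1: Alice is a Knight (tells truth)
  Then exactly 2 of the three are knights.
  Counting Alice, Iris: 2 knight(s) so far. Need 0 more → Pat = Knave.
Case 2: Alice is a Knave (lies)
  Then the count is NOT 2.
  If Pat = Knight, count = 2 = 2 → claim would be true, contradicts lie.
  If Pat = Knave, count = 1 ≠ 2 → lie confirmed ✓

Pat is a Knave.

Knave


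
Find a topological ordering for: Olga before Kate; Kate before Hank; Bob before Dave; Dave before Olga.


Constraints: Olga before Kate; Kate before Hank; Bob before Dave; Dave before Olga
Method: repeatedly schedule the remaining task that has no remaining task required before it.
  Step 1: remaining {Dave, Olga, Bob, Kate, Hank}; every task except Bob still has a predecessor pending → schedule Bob.
  Step 2: remaining {Dave, Olga, Kate, Hank}; every task except Dave still has a predecessor pending → schedule Dave.
  Step 3: remaining {Olga, Kate, Hank}; every task except Olga still has a predecessor pending → schedule Olga.
  Step 4: remaining {Kate, Hank}; every task except Kate still has a predecessor pending → schedule Kate.
  Step 5: only Hank remains → schedule Hank.
Resulting order:

Bob → Dave → Olga → Kate → Hank


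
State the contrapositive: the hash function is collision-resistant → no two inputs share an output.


Original: If the hash function is collision-resistant, then no two inputs share an output
Contrapositive: If ¬Q, then ¬P
Negate Q: not (no two inputs share an output)
Negate P: not (the hash function is collision-resistant)

If not (no two inputs share an output), then not (the hash function is collision-resistant).


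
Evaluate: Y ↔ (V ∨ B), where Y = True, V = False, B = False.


Y = True, V = False, B = False
Step 1: V ∨ B = False OR False = False
Step 2: Y ↔ (False): true when both sides have same truth value.
Result: True ↔ False = False

False


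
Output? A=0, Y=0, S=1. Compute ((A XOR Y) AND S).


A XOR Y = 0^0 = 0
0 AND 1 = 0

0


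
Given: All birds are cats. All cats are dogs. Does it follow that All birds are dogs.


Premise 1: All birds are cats.
Premise 2: All cats are dogs.
Conclusion: All birds are dogs.
Barbara syllogism (AAA-1): All A are B, All B are C → All A are C.
Middle term (cats) distributed in premise 2.

Valid


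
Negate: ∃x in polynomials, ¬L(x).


Original: ∃x ¬L(x)
Rule: ¬∀→∃, ¬∃→∀, negate predicate.
Negation: ∀x L(x)

∀x L(x)


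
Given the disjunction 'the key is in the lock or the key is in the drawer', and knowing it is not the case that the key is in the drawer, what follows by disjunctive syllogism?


Disjunctive syllogism: P ∨ Q, ¬P ⊢ Q
Disjunction: the key is in the lock ∨ the key is in the drawer
We know it is not the case that the key is in the drawer.
By disjunctive syllogism, the other disjunct must be true.

The key is in the lock


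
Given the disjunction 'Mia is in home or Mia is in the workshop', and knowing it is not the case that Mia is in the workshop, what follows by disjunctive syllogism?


Disjunctive syllogism: P ∨ Q, ¬P ⊢ Q
Disjunction: Mia is in home ∨ Mia is in the workshop
We know it is not the case that Mia is in the workshop.
By disjunctive syllogism, the other disjunct must be true.

Mia is in home


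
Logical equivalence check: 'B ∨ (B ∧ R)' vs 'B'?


Expression 1: B ∨ (B ∧ R)
Expression 2: B
Truth table (B R | Expr1 Expr2):
  T T |   T     T
  T F |   T     T
  F T |   F     F
  F F |   F     F
All 4 rows agree, so the expressions are logically equivalent.

Yes


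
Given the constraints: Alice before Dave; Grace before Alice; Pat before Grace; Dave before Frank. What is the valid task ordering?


Constraints: Alice before Dave; Grace before Alice; Pat before Grace; Dave before Frank
Method: repeatedly schedule the remaining task that has no remaining task required before it.
  Step 1: remaining {Alice, Dave, Pat, Frank, Grace}; every task except Pat still has a predecessor pending → schedule Pat.
  Step 2: remaining {Alice, Dave, Frank, Grace}; every task except Grace still has a predecessor pending → schedule Grace.
  Step 3: remaining {Alice, Dave, Frank}; every task except Alice still has a predecessor pending → schedule Alice.
  Step 4: remaining {Dave, Frank}; every task except Dave still has a predecessor pending → schedule Dave.
  Step 5: only Frank remains → schedule Frank.
Resulting order:

Pat → Grace → Alice → Dave → Frank


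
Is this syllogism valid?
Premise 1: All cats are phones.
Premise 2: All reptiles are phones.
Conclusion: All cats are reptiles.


Premise 1: All cats are phones.
Premise 2: All reptiles are phones.
Conclusion: All cats are reptiles.
Fallacy: undistributed middle. phones is predicate in both.
Counterexample: cats and reptiles could be disjoint subsets of phones.

Invalid


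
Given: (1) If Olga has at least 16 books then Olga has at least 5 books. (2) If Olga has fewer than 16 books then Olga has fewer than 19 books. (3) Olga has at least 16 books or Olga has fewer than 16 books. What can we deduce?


Constructive dilemma: (P → Q) ∧ (R → S), P ∨ R ⊢ Q ∨ S
Premise 1: Olga has at least 16 books → Olga has at least 5 books
Premise 2: Olga has fewer than 16 books → Olga has fewer than 19 books
Premise 3: Olga has at least 16 books ∨ Olga has fewer than 16 books
Case 1: Assuming Olga has at least 16 books, then by Premise 1, Olga has at least 5 books.
Case 2: Assuming Olga has fewer than 16 books, then by Premise 2, Olga has fewer than 19 books.
Since one of Olga has at least 16 books or Olga has fewer than 16 books must hold, we get Olga has at least 5 books or Olga has fewer than 19 books.

Olga has at least 5 books or Olga has fewer than 19 books.


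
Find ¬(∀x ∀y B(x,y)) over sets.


Original: ∀x ∀y B(x,y)
Rule: ¬∀→∃, ¬∃→∀, negate predicate.
Negation: ∃x ∃y ¬B(x,y)

∃x ∃y ¬B(x,y)


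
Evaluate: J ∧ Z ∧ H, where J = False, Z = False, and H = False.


J = False, Z = False, H = False
Step 1: J ∧ Z = False AND False = False
Step 2: (False) ∧ H = (False) AND False = False
AND is true only when ALL operands are true.

False


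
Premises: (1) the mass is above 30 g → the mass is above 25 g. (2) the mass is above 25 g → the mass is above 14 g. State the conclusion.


Hypothetical syllogism: P → Q, Q → R ⊢ P → R
Premise 1: the mass is above 30 g → the mass is above 25 g
Premise 2: the mass is above 25 g → the mass is above 14 g
Chain the implications: the middle term (the mass is above 25 g) links the two.
Conclusion: If the mass is above 30 g, then the mass is above 14 g.

If the mass is above 30 g, then the mass is above 14 g.


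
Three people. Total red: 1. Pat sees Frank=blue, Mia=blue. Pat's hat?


Total red = 1, seen red = 0
Own red = 1 - 0 = 1
Pat's hat is red.

red


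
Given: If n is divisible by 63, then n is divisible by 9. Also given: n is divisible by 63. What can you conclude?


Modus ponens: P → Q, P ⊢ Q
P: n is divisible by 63
Q: n is divisible by 9
We have P → Q and P is true.
By modus ponens, Q must be true.

n is divisible by 9


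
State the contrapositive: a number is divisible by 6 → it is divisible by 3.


Original: If a number is divisible by 6, then it is divisible by 3
Contrapositive: If ¬Q, then ¬P
Negate Q: not (it is divisible by 3)
Negate P: not (a number is divisible by 6)

If not (it is divisible by 3), then not (a number is divisible by 6).


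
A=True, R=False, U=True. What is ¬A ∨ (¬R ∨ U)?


A = True, R = False, U = True
Expression: ¬A ∨ (¬R ∨ U)
Step 1: ¬R = NOT False = True
Step 2: ¬R ∨ U = True OR True = True
Step 3: ¬A = NOT True = False
Step 4: (False) ∨ (True) = False OR True = True

True


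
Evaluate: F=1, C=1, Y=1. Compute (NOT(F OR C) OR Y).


F OR C = 1
NOT(1) = 0
0 OR 1 = 1

1


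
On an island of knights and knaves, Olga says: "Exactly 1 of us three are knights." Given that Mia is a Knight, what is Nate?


Olga claims exactly 1 knights among Olga, Mia, Nate.
Given: Mia is a Knight.

Case 1: Olga is a Knight (tells truth)
  Then exactly 1 of the three are knights.
  Counting Olga, Mia: 2 knight(s) so far. Need -1 more → impossible.
Case 2: Olga is a Knave (lies)
  Then the count is NOT 1.
  If Nate = Knave, count = 1 = 1 → claim would be true, contradicts lie.
  If Nate = Knight, count = 2 ≠ 1 → lie confirmed ✓

Nate is a Knight.

Knight


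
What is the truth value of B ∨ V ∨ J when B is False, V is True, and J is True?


B = False, V = True, J = True
Step 1: B ∨ V = False OR True = True
Step 2: True ∨ J = True OR True = True
OR is true when at least one operand is true.

True


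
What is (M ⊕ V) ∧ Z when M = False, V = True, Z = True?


M = False, V = True, Z = True
Step 1: M ⊕ V = False XOR True = True
Step 2: True ∧ Z = True AND True = True
XOR true when exactly one of M,V is true; then AND with Z.

True


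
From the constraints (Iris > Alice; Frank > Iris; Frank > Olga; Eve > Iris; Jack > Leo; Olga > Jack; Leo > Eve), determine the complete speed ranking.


Constraints: Iris > Alice; Frank > Iris; Frank > Olga; Eve > Iris; Jack > Leo; Olga > Jack; Leo > Eve
Method: at each step, the next-highest is the one remaining person who never appears on the smaller side of a constraint between remaining people.
  Step 1: remaining {Leo, Iris, Frank, Jack, Alice, Olga, Eve}; on the smaller side: {Leo, Iris, Jack, Alice, Olga, Eve} → Frank is next (Frank > Iris; Frank > Olga).
  Step 2: remaining {Leo, Iris, Jack, Alice, Olga, Eve}; on the smaller side: {Leo, Iris, Jack, Alice, Eve} → Olga is next (Olga > Jack).
  Step 3: remaining {Leo, Iris, Jack, Alice, Eve}; on the smaller side: {Leo, Iris, Alice, Eve} → Jack is next (Jack > Leo).
  Step 4: remaining {Leo, Iris, Alice, Eve}; on the smaller side: {Iris, Alice, Eve} → Leo is next (Leo > Eve).
  Step 5: remaining {Iris, Alice, Eve}; on the smaller side: {Iris, Alice} → Eve is next (Eve > Iris).
  Step 6: remaining {Iris, Alice}; on the smaller side: {Alice} → Iris is next (Iris > Alice).
  Step 7: only Alice remains → lowest.
Final ranking (highest to lowest):

Frank > Olga > Jack > Leo > Eve > Iris > Alice


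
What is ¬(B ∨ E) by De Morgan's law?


De Morgan's law: ¬(P ∨ Q) ≡ ¬P ∧ ¬Q
¬(B ∨ E) = ¬B ∧ ¬E

¬B ∧ ¬E


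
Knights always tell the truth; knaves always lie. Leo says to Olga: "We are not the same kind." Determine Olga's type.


Leo says: "We are not the same kind."
Case 1: Leo is a Knight (truth-teller)
  Statement is true → they ARE different → Olga is a Knave
Case 2: Leo is a Knave (liar)
  Statement is false → they are NOT different → Olga is a Knave
In both cases, Olga is a Knave.

Knave


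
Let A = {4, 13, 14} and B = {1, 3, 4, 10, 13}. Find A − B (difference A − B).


A = {4, 13, 14}
B = {1, 3, 4, 10, 13}
Operation: difference A − B
In A but not B: 14

{14}


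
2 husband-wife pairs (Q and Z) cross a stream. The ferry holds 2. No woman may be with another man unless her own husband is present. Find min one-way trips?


Label couples Q and Z.
1. WQ+WZ → (far: WQ,WZ; near: HQ,HZ)
2. WQ ←   (far: WZ; near: HQ,HZ,WQ)
3. HQ+HZ → (far: HQ,HZ,WZ; near: WQ)
4. HQ ←   (far: HZ,WZ; near: HQ,WQ)  — HQ returns, since WQ is alone on near bank
5. HQ+WQ → (far: all four; near: empty)
Every state respects the constraint.
Minimum trips = 5

5


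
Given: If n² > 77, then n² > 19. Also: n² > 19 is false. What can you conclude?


Modus tollens: P → Q, ¬Q ⊢ ¬P
P: n² > 77
Q: n² > 19
We have P → Q and Q is false.
By modus tollens, P must be false.

It is not the case that n² > 77


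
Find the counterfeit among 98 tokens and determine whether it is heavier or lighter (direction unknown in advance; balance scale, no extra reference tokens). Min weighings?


Let n = 98. 196 possibilities (n tokens × lighter/heavier); each weighing has 3 outcomes.
Bound for k weighings: say the first weighing puts j tokens on each pan. If it tips, the 2j weighed tokens remain suspects (each with a known direction) and k-1 weighings give 3^(k-1) outcomes; 3^(k-1) is odd, so 2j ≤ 3^(k-1) - 1. If it balances, the n - 2j unweighed tokens remain with direction unknown: 2(n - 2j) ≤ 3^(k-1) - 1 by the same parity argument. Adding, n ≤ (3^(k-1) - 1) + (3^(k-1) - 1)/2 = (3^k - 3)/2, and the classical three-group strategy achieves this (3 tokens in 2 weighings, 12 in 3, 39 in 4, 120 in 5).
So we need the smallest k with (3^k - 3)/2 ≥ 98.
k = 4: (3^4 - 3)/2 = 39 < 98 ✗
k = 5: (3^5 - 3)/2 = 120 ≥ 98 ✓

5


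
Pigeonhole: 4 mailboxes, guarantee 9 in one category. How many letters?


Pigeonhole: to guarantee k in one of n categories, need (k-1)×n + 1.
k = 9, n = 4
Minimum = (9-1) × 4 + 1 = 8 × 4 + 1

33


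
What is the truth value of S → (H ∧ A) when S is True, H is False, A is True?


S = True, H = False, A = True
Step 1: H ∧ A = False AND True = False
Step 2: S → (False): false only when S=True and consequent=False.
Result: False

False


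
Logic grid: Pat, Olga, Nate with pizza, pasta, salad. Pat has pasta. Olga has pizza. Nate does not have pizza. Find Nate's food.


From clues:
  Olga → pizza
  Pat → pasta
By elimination, Nate gets the remaining.

salad


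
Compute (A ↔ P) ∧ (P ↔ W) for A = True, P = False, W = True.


A = True, P = False, W = True
Step 1: A ↔ P is true when A and P have the same value. Result: False
Step 2: P ↔ W is true when P and W have the same value. Result: False
Step 3: False ∧ False = False

False


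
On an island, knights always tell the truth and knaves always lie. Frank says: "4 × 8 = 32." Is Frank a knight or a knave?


Statement: "4 × 8 = 32."
Actual: 4 × 8 = 32
Claimed: 32
Statement is TRUE → Frank tells the truth → Knight

Knight


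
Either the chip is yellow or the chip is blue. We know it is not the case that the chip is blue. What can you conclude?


Disjunctive syllogism: P ∨ Q, ¬P ⊢ Q
Disjunction: the chip is yellow ∨ the chip is blue
We know it is not the case that the chip is blue.
By disjunctive syllogism, the other disjunct must be true.

The chip is yellow


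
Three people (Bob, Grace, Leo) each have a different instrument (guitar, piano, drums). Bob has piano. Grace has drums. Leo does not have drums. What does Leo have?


From clues:
  Grace → drums
  Bob → piano
By elimination, Leo gets the remaining.

guitar


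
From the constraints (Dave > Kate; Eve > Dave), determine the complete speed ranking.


Constraints: Dave > Kate; Eve > Dave
Method: at each step, the next-highest is the one remaining person who never appears on the smaller side of a constraint between remaining people.
  Step 1: remaining {Eve, Kate, Dave}; on the smaller side: {Kate, Dave} → Eve is next (Eve > Dave).
  Step 2: remaining {Kate, Dave}; on the smaller side: {Kate} → Dave is next (Dave > Kate).
  Step 3: only Kate remains → lowest.
Final ranking (highest to lowest):

Eve > Dave > Kate


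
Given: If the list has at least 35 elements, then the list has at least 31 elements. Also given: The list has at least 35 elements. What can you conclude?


Modus ponens: P → Q, P ⊢ Q
P: the list has at least 35 elements
Q: the list has at least 31 elements
We have P → Q and P is true.
By modus ponens, Q must be true.

The list has at least 31 elements


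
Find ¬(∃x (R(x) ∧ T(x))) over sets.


Original: ∃x (R(x) ∧ T(x))
Rule: ¬∀→∃, ¬∃→∀, negate predicate.
Negation: ∀x (¬R(x) ∨ ¬T(x))

∀x (¬R(x) ∨ ¬T(x))
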